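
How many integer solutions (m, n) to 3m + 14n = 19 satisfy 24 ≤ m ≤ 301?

20

gcd(14, 3):
  14 = 4×3 + 2
  3 = 1×2 + 1
  2 = 2×1
so gcd(14, 3) = 1.
Back-substitute for Bézout coefficients:
  1 = 3 - 1×2
  ... = 3×(5) + 14×(-1)
Scale by 19: particular solution (95, -19); reduce m mod 14: (11, -1).
General solution: m = 11 + 14t, n = -1 - 3t for integer t.
24 ≤ 11 + 14t ≤ 301 gives t ∈ [1, 20], which is 20 values.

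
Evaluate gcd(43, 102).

1

gcd(102, 43) = 1  (102 = 2×43 + 16, 43 = 2×16 + 11, 16 = 1×11 + 5, 11 = 2×5 + 1, 5 = 5×1).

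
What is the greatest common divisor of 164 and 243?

1

gcd(243, 164):
  243 = 1*164 + 79
  164 = 2*79 + 6
  79 = 13*6 + 1
  6 = 6*1
so gcd(243, 164) = 1.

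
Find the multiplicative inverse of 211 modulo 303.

gcd(303, 211):
  303 = 1*211 + 92
  211 = 2*92 + 27
  92 = 3*27 + 11
  27 = 2*11 + 5
  11 = 2*5 + 1
  5 = 5*1
so gcd(303, 211) = 1.
Back-substitute for Bézout coefficients:
  1 = 11 - 2*5
  ... = 211*(-56) + 303*(39)
So 211*-56 ≡ 1 (mod 303), and -56 mod 303 = 247.

247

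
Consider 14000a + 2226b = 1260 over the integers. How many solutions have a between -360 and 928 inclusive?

8

gcd(14000, 2226):
  14000 = 6·2226 + 644
  2226 = 3·644 + 294
  644 = 2·294 + 56
  294 = 5·56 + 14
  56 = 4·14
so gcd(14000, 2226) = 14.
Back-substitute for Bézout coefficients:
  14 = 294 - 5·56
  ... = 14000·(-38) + 2226·(239)
Scale by 90: particular solution (-3420, 21510); reduce a mod 159: (78, -490).
General solution: a = 78 + 159t, b = -490 - 1000t for integer t.
-360 ≤ 78 + 159t ≤ 928 gives t ∈ [-2, 5], which is 8 values.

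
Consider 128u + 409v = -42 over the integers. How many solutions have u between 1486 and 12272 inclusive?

26

gcd(409, 128) = 1.
By Bézout, 128×(-131) + 409×(41) = 1.
Particular solution: (185, -58).
General solution: u = 185 + 409t, v = -58 - 128t for integer t.
1486 ≤ 185 + 409t ≤ 12272 gives t ∈ [4, 29], which is 26 values.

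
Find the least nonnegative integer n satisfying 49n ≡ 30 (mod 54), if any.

48

gcd(54, 49) = 1.
1 divides 30, so solutions exist.
By Bézout, 49*(-11) + 54*(10) = 1.
So 49*(-11) ≡ 1 (mod 54); multiply by 30: n ≡ -330 (mod 54).
Smallest nonnegative: n = -330 mod 54 = 48.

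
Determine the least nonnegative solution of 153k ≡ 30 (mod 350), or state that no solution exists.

gcd(350, 153):
  350 = 2×153 + 44
  153 = 3×44 + 21
  44 = 2×21 + 2
  21 = 10×2 + 1
  2 = 2×1
so gcd(350, 153) = 1.
1 divides 30, so solutions exist.
Back-substitute for Bézout coefficients:
  1 = 21 - 10×2
  ... = 153×(167) + 350×(-73)
So 153×(167) ≡ 1 (mod 350); multiply by 30: k ≡ 5010 (mod 350).
Smallest nonnegative: k = 5010 mod 350 = 110.

110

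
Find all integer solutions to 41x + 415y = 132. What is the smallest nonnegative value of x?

317

gcd(415, 41) = 1  (415 = 10*41 + 5, 41 = 8*5 + 1, 5 = 5*1).
1 divides 132, so solutions exist.
Back-substituting, 41*(81) + 415*(-8) = 1.
Scale by 132/1 = 132: (x₀, y₀) = (10692, -1056).
General solution: x = 10692 + 415t, y = -1056 - 41t for integer t.
x ≥ 0: smallest is 10692 mod 415 = 317 (at t = -25), with y = -31.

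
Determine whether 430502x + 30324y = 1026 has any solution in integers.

gcd(430502, 30324) = 38  (430502 = 14×30324 + 5966, 30324 = 5×5966 + 494, 5966 = 12×494 + 38, 494 = 13×38).
38 divides 1026, so integer solutions exist.

yes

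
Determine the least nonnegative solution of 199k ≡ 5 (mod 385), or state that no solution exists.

gcd(385, 199) = 1.
1 divides 5, so solutions exist.
By Bézout, 199×(89) + 385×(-46) = 1.
So 199×(89) ≡ 1 (mod 385); multiply by 5: k ≡ 445 (mod 385).
Smallest nonnegative: k = 445 mod 385 = 60.

60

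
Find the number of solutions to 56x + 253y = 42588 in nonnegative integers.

3

gcd(253, 56):
  253 = 4*56 + 29
  56 = 1*29 + 27
  29 = 1*27 + 2
  27 = 13*2 + 1
  2 = 2*1
so gcd(253, 56) = 1.
Back-substitute for Bézout coefficients:
  1 = 27 - 13*2
  ... = 56*(122) + 253*(-27)
Scale by 42588: one solution is (5195736, -1149876). Reduce x mod 253: (128, 140).
General: x = 128 + 253t, y = 140 - 56t.
x ≥ 0 ⇒ t ≥ 0; y ≥ 0 ⇒ t ≤ 2. So t ∈ [0, 2]: 3 solutions.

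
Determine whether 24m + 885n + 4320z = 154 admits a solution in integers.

gcd(885, 24):
  885 = 36×24 + 21
  24 = 1×21 + 3
  21 = 7×3
so gcd(885, 24) = 3.
gcd(3, 4320) = 3.
3 does not divide 154 (remainder 1), so no integer solutions.

no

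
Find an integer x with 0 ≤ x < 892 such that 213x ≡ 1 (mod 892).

825

gcd(892, 213) = 1.
By Bézout, 213*(-67) + 892*(16) = 1.
So 213*-67 ≡ 1 (mod 892), and -67 mod 892 = 825.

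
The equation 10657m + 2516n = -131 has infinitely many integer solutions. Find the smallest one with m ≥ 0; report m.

1349

gcd(10657, 2516) = 1  (10657 = 4·2516 + 593, 2516 = 4·593 + 144, 593 = 4·144 + 17, 144 = 8·17 + 8, 17 = 2·8 + 1, 8 = 8·1).
1 divides -131, so solutions exist.
Back-substituting, 10657·(297) + 2516·(-1258) = 1.
Scale by -131/1 = -131: (m₀, n₀) = (-38907, 164798).
General solution: m = -38907 + 2516t, n = 164798 - 10657t for integer t.
m ≥ 0: smallest is -38907 mod 2516 = 1349 (at t = 16), with n = -5714.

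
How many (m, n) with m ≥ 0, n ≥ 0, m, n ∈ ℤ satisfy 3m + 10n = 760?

26

gcd(10, 3):
  10 = 3*3 + 1
  3 = 3*1
so gcd(10, 3) = 1.
Back-substitute for Bézout coefficients:
  1 = 10 - 3*3
  ... = 3*(-3) + 10*(1)
Scale by 760: one solution is (-2280, 760). Reduce m mod 10: (0, 76).
General: m = 0 + 10t, n = 76 - 3t.
m ≥ 0 ⇒ t ≥ 0; n ≥ 0 ⇒ t ≤ 25. So t ∈ [0, 25]: 26 solutions.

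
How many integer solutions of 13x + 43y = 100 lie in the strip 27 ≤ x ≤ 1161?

26

gcd(43, 13) = 1  (43 = 3×13 + 4, 13 = 3×4 + 1, 4 = 4×1).
Back-substituting, 13×(10) + 43×(-3) = 1.
Scale by 100: particular solution (1000, -300); reduce x mod 43: (11, -1).
General solution: x = 11 + 43t, y = -1 - 13t for integer t.
27 ≤ 11 + 43t ≤ 1161 gives t ∈ [1, 26], which is 26 values.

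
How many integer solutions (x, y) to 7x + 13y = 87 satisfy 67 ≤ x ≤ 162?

8

gcd(13, 7):
  13 = 1*7 + 6
  7 = 1*6 + 1
  6 = 6*1
so gcd(13, 7) = 1.
Back-substitute for Bézout coefficients:
  1 = 7 - 1*6
  ... = 7*(2) + 13*(-1)
Scale by 87: particular solution (174, -87); reduce x mod 13: (5, 4).
General solution: x = 5 + 13t, y = 4 - 7t for integer t.
67 ≤ 5 + 13t ≤ 162 gives t ∈ [5, 12], which is 8 values.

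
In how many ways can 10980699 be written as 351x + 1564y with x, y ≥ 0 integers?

20

gcd(1564, 351) = 1  (1564 = 4*351 + 160, 351 = 2*160 + 31, 160 = 5*31 + 5, 31 = 6*5 + 1, 5 = 5*1).
Back-substituting, 351*(303) + 1564*(-68) = 1.
Scale by 10980699: one solution is (3327151797, -746687532). Reduce x mod 1564: (1421, 6702).
General: x = 1421 + 1564t, y = 6702 - 351t.
x ≥ 0 ⇒ t ≥ 0; y ≥ 0 ⇒ t ≤ 19. So t ∈ [0, 19]: 20 solutions.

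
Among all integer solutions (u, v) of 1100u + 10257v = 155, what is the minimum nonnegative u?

gcd(10257, 1100):
  10257 = 9×1100 + 357
  1100 = 3×357 + 29
  357 = 12×29 + 9
  29 = 3×9 + 2
  9 = 4×2 + 1
  2 = 2×1
so gcd(10257, 1100) = 1.
1 divides 155, so solutions exist.
Back-substitute for Bézout coefficients:
  1 = 9 - 4×2
  ... = 1100×(-4597) + 10257×(493)
Scale by 155/1 = 155: (u₀, v₀) = (-712535, 76415).
General solution: u = -712535 + 10257t, v = 76415 - 1100t for integer t.
u ≥ 0: smallest is -712535 mod 10257 = 5455 (at t = 70), with v = -585.

5455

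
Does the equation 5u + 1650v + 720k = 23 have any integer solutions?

no

gcd(1650, 5) = 5  (1650 = 330·5).
gcd(5, 720) = 5.
5 does not divide 23 (remainder 3), so no integer solutions.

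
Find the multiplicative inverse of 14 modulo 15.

14

gcd(15, 14) = 1.
By Bézout, 14×(-1) + 15×(1) = 1.
So 14×-1 ≡ 1 (mod 15), and -1 mod 15 = 14.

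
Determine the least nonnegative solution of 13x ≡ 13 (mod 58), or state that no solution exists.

1

gcd(58, 13) = 1  (58 = 4·13 + 6, 13 = 2·6 + 1, 6 = 6·1).
1 divides 13, so solutions exist.
Back-substituting, 13·(9) + 58·(-2) = 1.
So 13·(9) ≡ 1 (mod 58); multiply by 13: x ≡ 117 (mod 58).
Smallest nonnegative: x = 117 mod 58 = 1.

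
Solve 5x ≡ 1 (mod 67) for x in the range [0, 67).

27

gcd(67, 5):
  67 = 13*5 + 2
  5 = 2*2 + 1
  2 = 2*1
so gcd(67, 5) = 1.
Back-substitute for Bézout coefficients:
  1 = 5 - 2*2
  ... = 5*(27) + 67*(-2)
So 5*27 ≡ 1 (mod 67), and 27 mod 67 = 27.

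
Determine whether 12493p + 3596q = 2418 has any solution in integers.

yes

gcd(12493, 3596) = 31  (12493 = 3·3596 + 1705, 3596 = 2·1705 + 186, 1705 = 9·186 + 31, 186 = 6·31).
31 divides 2418, so integer solutions exist.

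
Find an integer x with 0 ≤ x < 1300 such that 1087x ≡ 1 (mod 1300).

gcd(1300, 1087):
  1300 = 1×1087 + 213
  1087 = 5×213 + 22
  213 = 9×22 + 15
  22 = 1×15 + 7
  15 = 2×7 + 1
  7 = 7×1
so gcd(1300, 1087) = 1.
Back-substitute for Bézout coefficients:
  1 = 15 - 2×7
  ... = 1087×(-177) + 1300×(148)
So 1087×-177 ≡ 1 (mod 1300), and -177 mod 1300 = 1123.

1123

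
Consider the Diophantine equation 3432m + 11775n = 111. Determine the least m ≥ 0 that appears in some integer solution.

gcd(11775, 3432):
  11775 = 3*3432 + 1479
  3432 = 2*1479 + 474
  1479 = 3*474 + 57
  474 = 8*57 + 18
  57 = 3*18 + 3
  18 = 6*3
so gcd(11775, 3432) = 3.
3 divides 111, so solutions exist.
Back-substitute for Bézout coefficients:
  3 = 57 - 3*18
  ... = 3432*(-621) + 11775*(181)
Scale by 111/3 = 37: (m₀, n₀) = (-22977, 6697).
General solution: m = -22977 + 3925t, n = 6697 - 1144t for integer t.
m ≥ 0: smallest is -22977 mod 3925 = 573 (at t = 6), with n = -167.

573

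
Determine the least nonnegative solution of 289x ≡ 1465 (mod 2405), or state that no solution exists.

gcd(2405, 289) = 1  (2405 = 8·289 + 93, 289 = 3·93 + 10, 93 = 9·10 + 3, 10 = 3·3 + 1, 3 = 3·1).
1 divides 1465, so solutions exist.
Back-substituting, 289·(724) + 2405·(-87) = 1.
So 289·(724) ≡ 1 (mod 2405); multiply by 1465: x ≡ 1060660 (mod 2405).
Smallest nonnegative: x = 1060660 mod 2405 = 55.

55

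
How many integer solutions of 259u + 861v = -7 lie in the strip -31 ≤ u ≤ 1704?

14

gcd(861, 259):
  861 = 3×259 + 84
  259 = 3×84 + 7
  84 = 12×7
so gcd(861, 259) = 7.
Back-substitute for Bézout coefficients:
  7 = 259 - 3×84
  ... = 259×(10) + 861×(-3)
Scale by -1: particular solution (-10, 3); reduce u mod 123: (113, -34).
General solution: u = 113 + 123t, v = -34 - 37t for integer t.
-31 ≤ 113 + 123t ≤ 1704 gives t ∈ [-1, 12], which is 14 values.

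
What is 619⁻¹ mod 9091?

8107

gcd(9091, 619) = 1.
By Bézout, 619×(-984) + 9091×(67) = 1.
So 619×-984 ≡ 1 (mod 9091), and -984 mod 9091 = 8107.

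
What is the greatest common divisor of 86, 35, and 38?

gcd(86, 35):
  86 = 2×35 + 16
  35 = 2×16 + 3
  16 = 5×3 + 1
  3 = 3×1
so gcd(86, 35) = 1.
gcd(1, 38) = 1.

1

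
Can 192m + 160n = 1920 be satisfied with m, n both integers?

yes

gcd(192, 160) = 32  (192 = 1*160 + 32, 160 = 5*32).
32 divides 1920, so integer solutions exist.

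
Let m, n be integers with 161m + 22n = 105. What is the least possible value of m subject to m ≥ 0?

gcd(161, 22):
  161 = 7*22 + 7
  22 = 3*7 + 1
  7 = 7*1
so gcd(161, 22) = 1.
1 divides 105, so solutions exist.
Back-substitute for Bézout coefficients:
  1 = 22 - 3*7
  ... = 161*(-3) + 22*(22)
Scale by 105/1 = 105: (m₀, n₀) = (-315, 2310).
General solution: m = -315 + 22t, n = 2310 - 161t for integer t.
m ≥ 0: smallest is -315 mod 22 = 15 (at t = 15), with n = -105.

15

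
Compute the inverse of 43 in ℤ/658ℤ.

gcd(658, 43) = 1  (658 = 15·43 + 13, 43 = 3·13 + 4, 13 = 3·4 + 1, 4 = 4·1).
Back-substituting, 43·(-153) + 658·(10) = 1.
So 43·-153 ≡ 1 (mod 658), and -153 mod 658 = 505.

505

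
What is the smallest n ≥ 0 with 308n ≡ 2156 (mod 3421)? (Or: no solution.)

7

gcd(3421, 308) = 11  (3421 = 11·308 + 33, 308 = 9·33 + 11, 33 = 3·11).
11 divides 2156, so solutions exist.
Back-substituting, 308·(100) + 3421·(-9) = 11.
So 308·(100) ≡ 11 (mod 3421); multiply by 196: n ≡ 19600 (mod 311).
Smallest nonnegative: n = 19600 mod 311 = 7.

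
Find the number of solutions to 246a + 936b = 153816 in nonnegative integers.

gcd(936, 246) = 6.
By Bézout, 246·(-19) + 936·(5) = 6.
One solution: (104, 137).
General: a = 104 + 156t, b = 137 - 41t.
a ≥ 0 ⇒ t ≥ 0; b ≥ 0 ⇒ t ≤ 3. So t ∈ [0, 3]: 4 solutions.

4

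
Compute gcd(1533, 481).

gcd(1533, 481):
  1533 = 3*481 + 90
  481 = 5*90 + 31
  90 = 2*31 + 28
  31 = 1*28 + 3
  28 = 9*3 + 1
  3 = 3*1
so gcd(1533, 481) = 1.

1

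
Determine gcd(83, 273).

1

gcd(273, 83):
  273 = 3·83 + 24
  83 = 3·24 + 11
  24 = 2·11 + 2
  11 = 5·2 + 1
  2 = 2·1
so gcd(273, 83) = 1.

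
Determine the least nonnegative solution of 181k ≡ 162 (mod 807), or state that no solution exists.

gcd(807, 181) = 1  (807 = 4×181 + 83, 181 = 2×83 + 15, 83 = 5×15 + 8, 15 = 1×8 + 7, 8 = 1×7 + 1, 7 = 7×1).
1 divides 162, so solutions exist.
Back-substituting, 181×(-107) + 807×(24) = 1.
So 181×(-107) ≡ 1 (mod 807); multiply by 162: k ≡ -17334 (mod 807).
Smallest nonnegative: k = -17334 mod 807 = 420.

420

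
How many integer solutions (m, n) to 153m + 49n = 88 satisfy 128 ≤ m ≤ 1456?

gcd(153, 49) = 1  (153 = 3*49 + 6, 49 = 8*6 + 1, 6 = 6*1).
Back-substituting, 153*(-8) + 49*(25) = 1.
Scale by 88: particular solution (-704, 2200); reduce m mod 49: (31, -95).
General solution: m = 31 + 49t, n = -95 - 153t for integer t.
128 ≤ 31 + 49t ≤ 1456 gives t ∈ [2, 29], which is 28 values.

28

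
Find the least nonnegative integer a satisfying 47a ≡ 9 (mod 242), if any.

gcd(242, 47):
  242 = 5*47 + 7
  47 = 6*7 + 5
  7 = 1*5 + 2
  5 = 2*2 + 1
  2 = 2*1
so gcd(242, 47) = 1.
1 divides 9, so solutions exist.
Back-substitute for Bézout coefficients:
  1 = 5 - 2*2
  ... = 47*(103) + 242*(-20)
So 47*(103) ≡ 1 (mod 242); multiply by 9: a ≡ 927 (mod 242).
Smallest nonnegative: a = 927 mod 242 = 201.

201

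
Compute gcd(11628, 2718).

18

gcd(11628, 2718):
  11628 = 4·2718 + 756
  2718 = 3·756 + 450
  756 = 1·450 + 306
  450 = 1·306 + 144
  306 = 2·144 + 18
  144 = 8·18
so gcd(11628, 2718) = 18.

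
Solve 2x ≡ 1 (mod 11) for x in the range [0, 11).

6

gcd(11, 2) = 1.
By Bézout, 2×(-5) + 11×(1) = 1.
So 2×-5 ≡ 1 (mod 11), and -5 mod 11 = 6.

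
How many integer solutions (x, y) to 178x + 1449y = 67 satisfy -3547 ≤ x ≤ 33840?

25

gcd(1449, 178) = 1.
By Bézout, 178×(-464) + 1449×(57) = 1.
Particular solution: (790, -97).
General solution: x = 790 + 1449t, y = -97 - 178t for integer t.
-3547 ≤ 790 + 1449t ≤ 33840 gives t ∈ [-2, 22], which is 25 values.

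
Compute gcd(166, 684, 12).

2

gcd(684, 166) = 2  (684 = 4*166 + 20, 166 = 8*20 + 6, 20 = 3*6 + 2, 6 = 3*2).
gcd(2, 12) = 2.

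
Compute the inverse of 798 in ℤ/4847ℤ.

3286

gcd(4847, 798) = 1  (4847 = 6*798 + 59, 798 = 13*59 + 31, 59 = 1*31 + 28, 31 = 1*28 + 3, 28 = 9*3 + 1, 3 = 3*1).
Back-substituting, 798*(-1561) + 4847*(257) = 1.
So 798*-1561 ≡ 1 (mod 4847), and -1561 mod 4847 = 3286.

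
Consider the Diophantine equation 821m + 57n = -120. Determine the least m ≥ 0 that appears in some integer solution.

gcd(821, 57) = 1.
1 divides -120, so solutions exist.
By Bézout, 821*(5) + 57*(-72) = 1.
Scale by -120/1 = -120: (m₀, n₀) = (-600, 8640).
General solution: m = -600 + 57t, n = 8640 - 821t for integer t.
m ≥ 0: smallest is -600 mod 57 = 27 (at t = 11), with n = -391.

27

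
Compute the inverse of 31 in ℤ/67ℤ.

13

gcd(67, 31):
  67 = 2×31 + 5
  31 = 6×5 + 1
  5 = 5×1
so gcd(67, 31) = 1.
Back-substitute for Bézout coefficients:
  1 = 31 - 6×5
  ... = 31×(13) + 67×(-6)
So 31×13 ≡ 1 (mod 67), and 13 mod 67 = 13.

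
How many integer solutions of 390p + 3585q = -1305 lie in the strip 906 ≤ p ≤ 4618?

gcd(3585, 390) = 15  (3585 = 9·390 + 75, 390 = 5·75 + 15, 75 = 5·15).
Back-substituting, 390·(46) + 3585·(-5) = 15.
Scale by -87: particular solution (-4002, 435); reduce p mod 239: (61, -7).
General solution: p = 61 + 239t, q = -7 - 26t for integer t.
906 ≤ 61 + 239t ≤ 4618 gives t ∈ [4, 19], which is 16 values.

16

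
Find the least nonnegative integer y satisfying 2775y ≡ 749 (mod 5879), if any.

3748

gcd(5879, 2775) = 1  (5879 = 2*2775 + 329, 2775 = 8*329 + 143, 329 = 2*143 + 43, 143 = 3*43 + 14, 43 = 3*14 + 1, 14 = 14*1).
1 divides 749, so solutions exist.
Back-substituting, 2775*(-411) + 5879*(194) = 1.
So 2775*(-411) ≡ 1 (mod 5879); multiply by 749: y ≡ -307839 (mod 5879).
Smallest nonnegative: y = -307839 mod 5879 = 3748.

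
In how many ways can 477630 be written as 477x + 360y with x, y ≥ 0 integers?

gcd(477, 360) = 9  (477 = 1·360 + 117, 360 = 3·117 + 9, 117 = 13·9).
Back-substituting, 477·(-3) + 360·(4) = 9.
Scale by 53070: one solution is (-159210, 212280). Reduce x mod 40: (30, 1287).
General: x = 30 + 40t, y = 1287 - 53t.
x ≥ 0 ⇒ t ≥ 0; y ≥ 0 ⇒ t ≤ 24. So t ∈ [0, 24]: 25 solutions.

25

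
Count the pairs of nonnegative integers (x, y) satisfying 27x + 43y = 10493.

gcd(43, 27) = 1.
By Bézout, 27×(8) + 43×(-5) = 1.
One solution: (8, 239).
General: x = 8 + 43t, y = 239 - 27t.
x ≥ 0 ⇒ t ≥ 0; y ≥ 0 ⇒ t ≤ 8. So t ∈ [0, 8]: 9 solutions.

9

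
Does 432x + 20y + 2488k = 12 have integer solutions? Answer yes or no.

gcd(432, 20) = 4  (432 = 21·20 + 12, 20 = 1·12 + 8, 12 = 1·8 + 4, 8 = 2·4).
gcd(4, 2488) = 4.
4 divides 12, so integer solutions exist.

yes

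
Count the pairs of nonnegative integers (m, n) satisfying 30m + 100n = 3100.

11

gcd(100, 30) = 10  (100 = 3·30 + 10, 30 = 3·10).
Back-substituting, 30·(-3) + 100·(1) = 10.
Scale by 310: one solution is (-930, 310). Reduce m mod 10: (0, 31).
General: m = 0 + 10t, n = 31 - 3t.
m ≥ 0 ⇒ t ≥ 0; n ≥ 0 ⇒ t ≤ 10. So t ∈ [0, 10]: 11 solutions.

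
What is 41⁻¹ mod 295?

36

gcd(295, 41) = 1  (295 = 7·41 + 8, 41 = 5·8 + 1, 8 = 8·1).
Back-substituting, 41·(36) + 295·(-5) = 1.
So 41·36 ≡ 1 (mod 295), and 36 mod 295 = 36.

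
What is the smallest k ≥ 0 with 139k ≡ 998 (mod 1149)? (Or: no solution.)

gcd(1149, 139):
  1149 = 8·139 + 37
  139 = 3·37 + 28
  37 = 1·28 + 9
  28 = 3·9 + 1
  9 = 9·1
so gcd(1149, 139) = 1.
1 divides 998, so solutions exist.
Back-substitute for Bézout coefficients:
  1 = 28 - 3·9
  ... = 139·(124) + 1149·(-15)
So 139·(124) ≡ 1 (mod 1149); multiply by 998: k ≡ 123752 (mod 1149).
Smallest nonnegative: k = 123752 mod 1149 = 809.

809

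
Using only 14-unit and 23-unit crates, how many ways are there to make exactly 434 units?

2

Need nonnegative integers with 14j + 23k = 434.
gcd(14, 23) = 1, and 14·(5) + 23·(-3) = 1.
So (j₀, k₀) = (2170, -1302); general j = 2170 + 23t, k = -1302 - 14t.
j ≥ 0 ⇒ t ≥ -94; k ≥ 0 ⇒ t ≤ -93. That's 2 values of t.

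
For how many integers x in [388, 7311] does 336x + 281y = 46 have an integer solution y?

25

gcd(336, 281):
  336 = 1·281 + 55
  281 = 5·55 + 6
  55 = 9·6 + 1
  6 = 6·1
so gcd(336, 281) = 1.
Back-substitute for Bézout coefficients:
  1 = 55 - 9·6
  ... = 336·(46) + 281·(-55)
Scale by 46: particular solution (2116, -2530); reduce x mod 281: (149, -178).
General solution: x = 149 + 281t, y = -178 - 336t for integer t.
388 ≤ 149 + 281t ≤ 7311 gives t ∈ [1, 25], which is 25 values.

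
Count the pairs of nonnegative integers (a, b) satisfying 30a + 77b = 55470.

gcd(77, 30) = 1  (77 = 2×30 + 17, 30 = 1×17 + 13, 17 = 1×13 + 4, 13 = 3×4 + 1, 4 = 4×1).
Back-substituting, 30×(18) + 77×(-7) = 1.
Scale by 55470: one solution is (998460, -388290). Reduce a mod 77: (1, 720).
General: a = 1 + 77t, b = 720 - 30t.
a ≥ 0 ⇒ t ≥ 0; b ≥ 0 ⇒ t ≤ 24. So t ∈ [0, 24]: 25 solutions.

25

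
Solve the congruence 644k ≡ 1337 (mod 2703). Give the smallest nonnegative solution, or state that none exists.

1618

gcd(2703, 644) = 1  (2703 = 4*644 + 127, 644 = 5*127 + 9, 127 = 14*9 + 1, 9 = 9*1).
1 divides 1337, so solutions exist.
Back-substituting, 644*(-298) + 2703*(71) = 1.
So 644*(-298) ≡ 1 (mod 2703); multiply by 1337: k ≡ -398426 (mod 2703).
Smallest nonnegative: k = -398426 mod 2703 = 1618.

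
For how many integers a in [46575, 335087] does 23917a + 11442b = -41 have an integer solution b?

gcd(23917, 11442) = 1  (23917 = 2*11442 + 1033, 11442 = 11*1033 + 79, 1033 = 13*79 + 6, 79 = 13*6 + 1, 6 = 6*1).
Back-substituting, 23917*(-1883) + 11442*(3936) = 1.
Scale by -41: particular solution (77203, -161376); reduce a mod 11442: (8551, -17874).
General solution: a = 8551 + 11442t, b = -17874 - 23917t for integer t.
46575 ≤ 8551 + 11442t ≤ 335087 gives t ∈ [4, 28], which is 25 values.

25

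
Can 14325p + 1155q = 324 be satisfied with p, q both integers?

gcd(14325, 1155) = 15  (14325 = 12·1155 + 465, 1155 = 2·465 + 225, 465 = 2·225 + 15, 225 = 15·15).
15 does not divide 324 (remainder 9), so no integer solutions.

no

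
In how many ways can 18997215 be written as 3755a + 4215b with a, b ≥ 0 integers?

gcd(4215, 3755) = 5  (4215 = 1·3755 + 460, 3755 = 8·460 + 75, 460 = 6·75 + 10, 75 = 7·10 + 5, 10 = 2·5).
Back-substituting, 3755·(394) + 4215·(-351) = 5.
Scale by 3799443: one solution is (1496980542, -1333604493). Reduce a mod 843: (531, 4034).
General: a = 531 + 843t, b = 4034 - 751t.
a ≥ 0 ⇒ t ≥ 0; b ≥ 0 ⇒ t ≤ 5. So t ∈ [0, 5]: 6 solutions.

6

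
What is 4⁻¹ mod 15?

4

gcd(15, 4) = 1  (15 = 3*4 + 3, 4 = 1*3 + 1, 3 = 3*1).
Back-substituting, 4*(4) + 15*(-1) = 1.
So 4*4 ≡ 1 (mod 15), and 4 mod 15 = 4.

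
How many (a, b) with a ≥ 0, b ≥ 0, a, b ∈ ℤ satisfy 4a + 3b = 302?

25

gcd(4, 3) = 1  (4 = 1×3 + 1, 3 = 3×1).
Back-substituting, 4×(1) + 3×(-1) = 1.
Scale by 302: one solution is (302, -302). Reduce a mod 3: (2, 98).
General: a = 2 + 3t, b = 98 - 4t.
a ≥ 0 ⇒ t ≥ 0; b ≥ 0 ⇒ t ≤ 24. So t ∈ [0, 24]: 25 solutions.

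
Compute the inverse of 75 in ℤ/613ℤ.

gcd(613, 75):
  613 = 8*75 + 13
  75 = 5*13 + 10
  13 = 1*10 + 3
  10 = 3*3 + 1
  3 = 3*1
so gcd(613, 75) = 1.
Back-substitute for Bézout coefficients:
  1 = 10 - 3*3
  ... = 75*(188) + 613*(-23)
So 75*188 ≡ 1 (mod 613), and 188 mod 613 = 188.

188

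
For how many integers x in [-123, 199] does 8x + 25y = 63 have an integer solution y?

13

gcd(25, 8) = 1  (25 = 3×8 + 1, 8 = 8×1).
Back-substituting, 8×(-3) + 25×(1) = 1.
Scale by 63: particular solution (-189, 63); reduce x mod 25: (11, -1).
General solution: x = 11 + 25t, y = -1 - 8t for integer t.
-123 ≤ 11 + 25t ≤ 199 gives t ∈ [-5, 7], which is 13 values.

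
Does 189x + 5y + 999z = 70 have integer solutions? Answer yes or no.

yes

gcd(189, 5) = 1  (189 = 37·5 + 4, 5 = 1·4 + 1, 4 = 4·1).
gcd(1, 999) = 1.
1 divides 70, so integer solutions exist.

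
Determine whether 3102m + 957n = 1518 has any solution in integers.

yes

gcd(3102, 957) = 33  (3102 = 3·957 + 231, 957 = 4·231 + 33, 231 = 7·33).
33 divides 1518, so integer solutions exist.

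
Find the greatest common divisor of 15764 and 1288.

28

gcd(15764, 1288) = 28  (15764 = 12×1288 + 308, 1288 = 4×308 + 56, 308 = 5×56 + 28, 56 = 2×28).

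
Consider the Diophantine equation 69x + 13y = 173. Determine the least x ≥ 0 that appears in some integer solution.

gcd(69, 13):
  69 = 5×13 + 4
  13 = 3×4 + 1
  4 = 4×1
so gcd(69, 13) = 1.
1 divides 173, so solutions exist.
Back-substitute for Bézout coefficients:
  1 = 13 - 3×4
  ... = 69×(-3) + 13×(16)
Scale by 173/1 = 173: (x₀, y₀) = (-519, 2768).
General solution: x = -519 + 13t, y = 2768 - 69t for integer t.
x ≥ 0: smallest is -519 mod 13 = 1 (at t = 40), with y = 8.

1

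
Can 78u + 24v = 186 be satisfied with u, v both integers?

yes

gcd(78, 24) = 6.
6 divides 186, so integer solutions exist.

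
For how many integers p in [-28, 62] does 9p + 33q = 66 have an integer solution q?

8

gcd(33, 9):
  33 = 3·9 + 6
  9 = 1·6 + 3
  6 = 2·3
so gcd(33, 9) = 3.
Back-substitute for Bézout coefficients:
  3 = 9 - 1·6
  ... = 9·(4) + 33·(-1)
Scale by 22: particular solution (88, -22); reduce p mod 11: (0, 2).
General solution: p = 0 + 11t, q = 2 - 3t for integer t.
-28 ≤ 0 + 11t ≤ 62 gives t ∈ [-2, 5], which is 8 values.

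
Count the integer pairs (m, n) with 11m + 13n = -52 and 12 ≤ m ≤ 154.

11

gcd(13, 11) = 1.
By Bézout, 11·(6) + 13·(-5) = 1.
Particular solution: (0, -4).
General solution: m = 0 + 13t, n = -4 - 11t for integer t.
12 ≤ 0 + 13t ≤ 154 gives t ∈ [1, 11], which is 11 values.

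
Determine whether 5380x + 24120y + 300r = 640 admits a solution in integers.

yes

gcd(24120, 5380) = 20  (24120 = 4×5380 + 2600, 5380 = 2×2600 + 180, 2600 = 14×180 + 80, 180 = 2×80 + 20, 80 = 4×20).
gcd(20, 300) = 20.
20 divides 640, so integer solutions exist.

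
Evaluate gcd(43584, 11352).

24

gcd(43584, 11352):
  43584 = 3×11352 + 9528
  11352 = 1×9528 + 1824
  9528 = 5×1824 + 408
  1824 = 4×408 + 192
  408 = 2×192 + 24
  192 = 8×24
so gcd(43584, 11352) = 24.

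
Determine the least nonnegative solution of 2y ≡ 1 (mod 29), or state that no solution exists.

15

gcd(29, 2) = 1.
1 divides 1, so solutions exist.
By Bézout, 2·(-14) + 29·(1) = 1.
So 2·(-14) ≡ 1 (mod 29); multiply by 1: y ≡ -14 (mod 29).
Smallest nonnegative: y = -14 mod 29 = 15.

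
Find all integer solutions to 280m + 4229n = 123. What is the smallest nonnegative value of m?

gcd(4229, 280):
  4229 = 15·280 + 29
  280 = 9·29 + 19
  29 = 1·19 + 10
  19 = 1·10 + 9
  10 = 1·9 + 1
  9 = 9·1
so gcd(4229, 280) = 1.
1 divides 123, so solutions exist.
Back-substitute for Bézout coefficients:
  1 = 10 - 1·9
  ... = 280·(-438) + 4229·(29)
Scale by 123/1 = 123: (m₀, n₀) = (-53874, 3567).
General solution: m = -53874 + 4229t, n = 3567 - 280t for integer t.
m ≥ 0: smallest is -53874 mod 4229 = 1103 (at t = 13), with n = -73.

1103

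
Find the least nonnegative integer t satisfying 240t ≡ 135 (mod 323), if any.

263

gcd(323, 240) = 1.
1 divides 135, so solutions exist.
By Bézout, 240·(-144) + 323·(107) = 1.
So 240·(-144) ≡ 1 (mod 323); multiply by 135: t ≡ -19440 (mod 323).
Smallest nonnegative: t = -19440 mod 323 = 263.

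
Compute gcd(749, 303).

gcd(749, 303):
  749 = 2*303 + 143
  303 = 2*143 + 17
  143 = 8*17 + 7
  17 = 2*7 + 3
  7 = 2*3 + 1
  3 = 3*1
so gcd(749, 303) = 1.

1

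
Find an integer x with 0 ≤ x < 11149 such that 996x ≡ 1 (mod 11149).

gcd(11149, 996):
  11149 = 11*996 + 193
  996 = 5*193 + 31
  193 = 6*31 + 7
  31 = 4*7 + 3
  7 = 2*3 + 1
  3 = 3*1
so gcd(11149, 996) = 1.
Back-substitute for Bézout coefficients:
  1 = 7 - 2*3
  ... = 996*(-3235) + 11149*(289)
So 996*-3235 ≡ 1 (mod 11149), and -3235 mod 11149 = 7914.

7914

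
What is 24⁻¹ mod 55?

gcd(55, 24) = 1  (55 = 2·24 + 7, 24 = 3·7 + 3, 7 = 2·3 + 1, 3 = 3·1).
Back-substituting, 24·(-16) + 55·(7) = 1.
So 24·-16 ≡ 1 (mod 55), and -16 mod 55 = 39.

39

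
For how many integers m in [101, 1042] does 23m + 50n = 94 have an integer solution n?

19

gcd(50, 23) = 1.
By Bézout, 23×(-13) + 50×(6) = 1.
Particular solution: (28, -11).
General solution: m = 28 + 50t, n = -11 - 23t for integer t.
101 ≤ 28 + 50t ≤ 1042 gives t ∈ [2, 20], which is 19 values.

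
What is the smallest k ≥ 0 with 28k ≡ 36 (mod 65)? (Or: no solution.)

57

gcd(65, 28):
  65 = 2·28 + 9
  28 = 3·9 + 1
  9 = 9·1
so gcd(65, 28) = 1.
1 divides 36, so solutions exist.
Back-substitute for Bézout coefficients:
  1 = 28 - 3·9
  ... = 28·(7) + 65·(-3)
So 28·(7) ≡ 1 (mod 65); multiply by 36: k ≡ 252 (mod 65).
Smallest nonnegative: k = 252 mod 65 = 57.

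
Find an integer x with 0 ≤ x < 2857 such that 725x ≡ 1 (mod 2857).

gcd(2857, 725) = 1.
By Bézout, 725·(-465) + 2857·(118) = 1.
So 725·-465 ≡ 1 (mod 2857), and -465 mod 2857 = 2392.

2392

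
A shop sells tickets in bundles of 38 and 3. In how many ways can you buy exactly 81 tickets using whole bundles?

1

Need nonnegative integers with 38j + 3k = 81.
gcd(38, 3) = 1, and 38·(-1) + 3·(13) = 1.
So (j₀, k₀) = (-81, 1053); general j = -81 + 3t, k = 1053 - 38t.
j ≥ 0 ⇒ t ≥ 27; k ≥ 0 ⇒ t ≤ 27. That's 1 value of t.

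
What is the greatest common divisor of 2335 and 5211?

gcd(5211, 2335) = 1  (5211 = 2*2335 + 541, 2335 = 4*541 + 171, 541 = 3*171 + 28, 171 = 6*28 + 3, 28 = 9*3 + 1, 3 = 3*1).

1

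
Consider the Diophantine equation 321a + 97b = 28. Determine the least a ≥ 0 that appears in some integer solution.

85

gcd(321, 97) = 1  (321 = 3×97 + 30, 97 = 3×30 + 7, 30 = 4×7 + 2, 7 = 3×2 + 1, 2 = 2×1).
1 divides 28, so solutions exist.
Back-substituting, 321×(-42) + 97×(139) = 1.
Scale by 28/1 = 28: (a₀, b₀) = (-1176, 3892).
General solution: a = -1176 + 97t, b = 3892 - 321t for integer t.
a ≥ 0: smallest is -1176 mod 97 = 85 (at t = 13), with b = -281.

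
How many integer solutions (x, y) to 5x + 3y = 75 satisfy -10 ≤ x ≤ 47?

19

gcd(5, 3) = 1.
By Bézout, 5*(-1) + 3*(2) = 1.
Particular solution: (0, 25).
General solution: x = 0 + 3t, y = 25 - 5t for integer t.
-10 ≤ 0 + 3t ≤ 47 gives t ∈ [-3, 15], which is 19 values.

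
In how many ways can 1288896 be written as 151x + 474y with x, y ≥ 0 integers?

18

gcd(474, 151) = 1  (474 = 3·151 + 21, 151 = 7·21 + 4, 21 = 5·4 + 1, 4 = 4·1).
Back-substituting, 151·(-113) + 474·(36) = 1.
Scale by 1288896: one solution is (-145645248, 46400256). Reduce x mod 474: (258, 2637).
General: x = 258 + 474t, y = 2637 - 151t.
x ≥ 0 ⇒ t ≥ 0; y ≥ 0 ⇒ t ≤ 17. So t ∈ [0, 17]: 18 solutions.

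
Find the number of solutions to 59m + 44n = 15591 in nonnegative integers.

6

gcd(59, 44):
  59 = 1×44 + 15
  44 = 2×15 + 14
  15 = 1×14 + 1
  14 = 14×1
so gcd(59, 44) = 1.
Back-substitute for Bézout coefficients:
  1 = 15 - 1×14
  ... = 59×(3) + 44×(-4)
Scale by 15591: one solution is (46773, -62364). Reduce m mod 44: (1, 353).
General: m = 1 + 44t, n = 353 - 59t.
m ≥ 0 ⇒ t ≥ 0; n ≥ 0 ⇒ t ≤ 5. So t ∈ [0, 5]: 6 solutions.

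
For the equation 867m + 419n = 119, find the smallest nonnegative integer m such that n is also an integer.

33

gcd(867, 419):
  867 = 2×419 + 29
  419 = 14×29 + 13
  29 = 2×13 + 3
  13 = 4×3 + 1
  3 = 3×1
so gcd(867, 419) = 1.
1 divides 119, so solutions exist.
Back-substitute for Bézout coefficients:
  1 = 13 - 4×3
  ... = 867×(-130) + 419×(269)
Scale by 119/1 = 119: (m₀, n₀) = (-15470, 32011).
General solution: m = -15470 + 419t, n = 32011 - 867t for integer t.
m ≥ 0: smallest is -15470 mod 419 = 33 (at t = 37), with n = -68.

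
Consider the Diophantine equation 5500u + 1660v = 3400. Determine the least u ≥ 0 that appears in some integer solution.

64

gcd(5500, 1660):
  5500 = 3*1660 + 520
  1660 = 3*520 + 100
  520 = 5*100 + 20
  100 = 5*20
so gcd(5500, 1660) = 20.
20 divides 3400, so solutions exist.
Back-substitute for Bézout coefficients:
  20 = 520 - 5*100
  ... = 5500*(16) + 1660*(-53)
Scale by 3400/20 = 170: (u₀, v₀) = (2720, -9010).
General solution: u = 2720 + 83t, v = -9010 - 275t for integer t.
u ≥ 0: smallest is 2720 mod 83 = 64 (at t = -32), with v = -210.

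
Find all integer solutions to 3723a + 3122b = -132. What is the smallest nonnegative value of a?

566

gcd(3723, 3122) = 1  (3723 = 1*3122 + 601, 3122 = 5*601 + 117, 601 = 5*117 + 16, 117 = 7*16 + 5, 16 = 3*5 + 1, 5 = 5*1).
1 divides -132, so solutions exist.
Back-substituting, 3723*(587) + 3122*(-700) = 1.
Scale by -132/1 = -132: (a₀, b₀) = (-77484, 92400).
General solution: a = -77484 + 3122t, b = 92400 - 3723t for integer t.
a ≥ 0: smallest is -77484 mod 3122 = 566 (at t = 25), with b = -675.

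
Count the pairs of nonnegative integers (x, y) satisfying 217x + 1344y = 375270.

gcd(1344, 217) = 7  (1344 = 6×217 + 42, 217 = 5×42 + 7, 42 = 6×7).
Back-substituting, 217×(31) + 1344×(-5) = 7.
Scale by 53610: one solution is (1661910, -268050). Reduce x mod 192: (150, 255).
General: x = 150 + 192t, y = 255 - 31t.
x ≥ 0 ⇒ t ≥ 0; y ≥ 0 ⇒ t ≤ 8. So t ∈ [0, 8]: 9 solutions.

9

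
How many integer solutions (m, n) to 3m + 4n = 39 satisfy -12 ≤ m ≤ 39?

13

gcd(4, 3) = 1.
By Bézout, 3·(-1) + 4·(1) = 1.
Particular solution: (1, 9).
General solution: m = 1 + 4t, n = 9 - 3t for integer t.
-12 ≤ 1 + 4t ≤ 39 gives t ∈ [-3, 9], which is 13 values.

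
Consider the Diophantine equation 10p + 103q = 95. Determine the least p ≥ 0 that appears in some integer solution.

61

gcd(103, 10) = 1.
1 divides 95, so solutions exist.
By Bézout, 10*(31) + 103*(-3) = 1.
Scale by 95/1 = 95: (p₀, q₀) = (2945, -285).
General solution: p = 2945 + 103t, q = -285 - 10t for integer t.
p ≥ 0: smallest is 2945 mod 103 = 61 (at t = -28), with q = -5.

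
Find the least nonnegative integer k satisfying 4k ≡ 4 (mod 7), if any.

1

gcd(7, 4) = 1  (7 = 1×4 + 3, 4 = 1×3 + 1, 3 = 3×1).
1 divides 4, so solutions exist.
Back-substituting, 4×(2) + 7×(-1) = 1.
So 4×(2) ≡ 1 (mod 7); multiply by 4: k ≡ 8 (mod 7).
Smallest nonnegative: k = 8 mod 7 = 1.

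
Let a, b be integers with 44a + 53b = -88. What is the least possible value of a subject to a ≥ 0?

51

gcd(53, 44):
  53 = 1*44 + 9
  44 = 4*9 + 8
  9 = 1*8 + 1
  8 = 8*1
so gcd(53, 44) = 1.
1 divides -88, so solutions exist.
Back-substitute for Bézout coefficients:
  1 = 9 - 1*8
  ... = 44*(-6) + 53*(5)
Scale by -88/1 = -88: (a₀, b₀) = (528, -440).
General solution: a = 528 + 53t, b = -440 - 44t for integer t.
a ≥ 0: smallest is 528 mod 53 = 51 (at t = -9), with b = -44.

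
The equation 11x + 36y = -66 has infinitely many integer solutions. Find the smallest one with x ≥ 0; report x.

gcd(36, 11):
  36 = 3×11 + 3
  11 = 3×3 + 2
  3 = 1×2 + 1
  2 = 2×1
so gcd(36, 11) = 1.
1 divides -66, so solutions exist.
Back-substitute for Bézout coefficients:
  1 = 3 - 1×2
  ... = 11×(-13) + 36×(4)
Scale by -66/1 = -66: (x₀, y₀) = (858, -264).
General solution: x = 858 + 36t, y = -264 - 11t for integer t.
x ≥ 0: smallest is 858 mod 36 = 30 (at t = -23), with y = -11.

30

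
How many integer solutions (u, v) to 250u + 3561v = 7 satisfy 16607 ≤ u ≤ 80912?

18

gcd(3561, 250):
  3561 = 14·250 + 61
  250 = 4·61 + 6
  61 = 10·6 + 1
  6 = 6·1
so gcd(3561, 250) = 1.
Back-substitute for Bézout coefficients:
  1 = 61 - 10·6
  ... = 250·(-584) + 3561·(41)
Scale by 7: particular solution (-4088, 287); reduce u mod 3561: (3034, -213).
General solution: u = 3034 + 3561t, v = -213 - 250t for integer t.
16607 ≤ 3034 + 3561t ≤ 80912 gives t ∈ [4, 21], which is 18 values.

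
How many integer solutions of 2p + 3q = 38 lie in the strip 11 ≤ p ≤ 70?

gcd(3, 2) = 1  (3 = 1*2 + 1, 2 = 2*1).
Back-substituting, 2*(-1) + 3*(1) = 1.
Scale by 38: particular solution (-38, 38); reduce p mod 3: (1, 12).
General solution: p = 1 + 3t, q = 12 - 2t for integer t.
11 ≤ 1 + 3t ≤ 70 gives t ∈ [4, 23], which is 20 values.

20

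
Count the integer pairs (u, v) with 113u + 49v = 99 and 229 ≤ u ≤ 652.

9

gcd(113, 49) = 1  (113 = 2*49 + 15, 49 = 3*15 + 4, 15 = 3*4 + 3, 4 = 1*3 + 1, 3 = 3*1).
Back-substituting, 113*(-13) + 49*(30) = 1.
Scale by 99: particular solution (-1287, 2970); reduce u mod 49: (36, -81).
General solution: u = 36 + 49t, v = -81 - 113t for integer t.
229 ≤ 36 + 49t ≤ 652 gives t ∈ [4, 12], which is 9 values.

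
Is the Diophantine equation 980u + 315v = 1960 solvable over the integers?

gcd(980, 315) = 35  (980 = 3*315 + 35, 315 = 9*35).
35 divides 1960, so integer solutions exist.

yes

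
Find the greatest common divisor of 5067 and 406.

gcd(5067, 406):
  5067 = 12×406 + 195
  406 = 2×195 + 16
  195 = 12×16 + 3
  16 = 5×3 + 1
  3 = 3×1
so gcd(5067, 406) = 1.

1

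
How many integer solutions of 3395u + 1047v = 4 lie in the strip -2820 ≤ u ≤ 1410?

gcd(3395, 1047):
  3395 = 3·1047 + 254
  1047 = 4·254 + 31
  254 = 8·31 + 6
  31 = 5·6 + 1
  6 = 6·1
so gcd(3395, 1047) = 1.
Back-substitute for Bézout coefficients:
  1 = 31 - 5·6
  ... = 3395·(-169) + 1047·(548)
Scale by 4: particular solution (-676, 2192); reduce u mod 1047: (371, -1203).
General solution: u = 371 + 1047t, v = -1203 - 3395t for integer t.
-2820 ≤ 371 + 1047t ≤ 1410 gives t ∈ [-3, 0], which is 4 values.

4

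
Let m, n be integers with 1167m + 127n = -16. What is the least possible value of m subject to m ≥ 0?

gcd(1167, 127) = 1  (1167 = 9·127 + 24, 127 = 5·24 + 7, 24 = 3·7 + 3, 7 = 2·3 + 1, 3 = 3·1).
1 divides -16, so solutions exist.
Back-substituting, 1167·(-37) + 127·(340) = 1.
Scale by -16/1 = -16: (m₀, n₀) = (592, -5440).
General solution: m = 592 + 127t, n = -5440 - 1167t for integer t.
m ≥ 0: smallest is 592 mod 127 = 84 (at t = -4), with n = -772.

84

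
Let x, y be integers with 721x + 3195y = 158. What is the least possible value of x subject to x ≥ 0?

563

gcd(3195, 721):
  3195 = 4×721 + 311
  721 = 2×311 + 99
  311 = 3×99 + 14
  99 = 7×14 + 1
  14 = 14×1
so gcd(3195, 721) = 1.
1 divides 158, so solutions exist.
Back-substitute for Bézout coefficients:
  1 = 99 - 7×14
  ... = 721×(226) + 3195×(-51)
Scale by 158/1 = 158: (x₀, y₀) = (35708, -8058).
General solution: x = 35708 + 3195t, y = -8058 - 721t for integer t.
x ≥ 0: smallest is 35708 mod 3195 = 563 (at t = -11), with y = -127.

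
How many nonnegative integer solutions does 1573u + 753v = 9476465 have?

gcd(1573, 753) = 1.
By Bézout, 1573*(-236) + 753*(493) = 1.
One solution: (404, 11741).
General: u = 404 + 753t, v = 11741 - 1573t.
u ≥ 0 ⇒ t ≥ 0; v ≥ 0 ⇒ t ≤ 7. So t ∈ [0, 7]: 8 solutions.

8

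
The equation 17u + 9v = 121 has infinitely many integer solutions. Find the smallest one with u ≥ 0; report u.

gcd(17, 9):
  17 = 1*9 + 8
  9 = 1*8 + 1
  8 = 8*1
so gcd(17, 9) = 1.
1 divides 121, so solutions exist.
Back-substitute for Bézout coefficients:
  1 = 9 - 1*8
  ... = 17*(-1) + 9*(2)
Scale by 121/1 = 121: (u₀, v₀) = (-121, 242).
General solution: u = -121 + 9t, v = 242 - 17t for integer t.
u ≥ 0: smallest is -121 mod 9 = 5 (at t = 14), with v = 4.

5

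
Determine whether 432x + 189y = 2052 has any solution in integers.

gcd(432, 189) = 27.
27 divides 2052, so integer solutions exist.

yes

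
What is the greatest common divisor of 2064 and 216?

gcd(2064, 216):
  2064 = 9·216 + 120
  216 = 1·120 + 96
  120 = 1·96 + 24
  96 = 4·24
so gcd(2064, 216) = 24.

24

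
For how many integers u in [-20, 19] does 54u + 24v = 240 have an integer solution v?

gcd(54, 24):
  54 = 2·24 + 6
  24 = 4·6
so gcd(54, 24) = 6.
Back-substitute for Bézout coefficients:
  6 = 54 - 2·24
  ... = 54·(1) + 24·(-2)
Scale by 40: particular solution (40, -80); reduce u mod 4: (0, 10).
General solution: u = 0 + 4t, v = 10 - 9t for integer t.
-20 ≤ 0 + 4t ≤ 19 gives t ∈ [-5, 4], which is 10 values.

10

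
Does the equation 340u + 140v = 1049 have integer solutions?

no

gcd(340, 140) = 20  (340 = 2×140 + 60, 140 = 2×60 + 20, 60 = 3×20).
20 does not divide 1049 (remainder 9), so no integer solutions.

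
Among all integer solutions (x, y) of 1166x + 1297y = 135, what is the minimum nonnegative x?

395

gcd(1297, 1166) = 1.
1 divides 135, so solutions exist.
By Bézout, 1166·(99) + 1297·(-89) = 1.
Scale by 135/1 = 135: (x₀, y₀) = (13365, -12015).
General solution: x = 13365 + 1297t, y = -12015 - 1166t for integer t.
x ≥ 0: smallest is 13365 mod 1297 = 395 (at t = -10), with y = -355.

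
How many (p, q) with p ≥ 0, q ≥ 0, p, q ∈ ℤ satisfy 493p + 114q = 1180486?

21

gcd(493, 114):
  493 = 4*114 + 37
  114 = 3*37 + 3
  37 = 12*3 + 1
  3 = 3*1
so gcd(493, 114) = 1.
Back-substitute for Bézout coefficients:
  1 = 37 - 12*3
  ... = 493*(37) + 114*(-160)
Scale by 1180486: one solution is (43677982, -188877760). Reduce p mod 114: (22, 10260).
General: p = 22 + 114t, q = 10260 - 493t.
p ≥ 0 ⇒ t ≥ 0; q ≥ 0 ⇒ t ≤ 20. So t ∈ [0, 20]: 21 solutions.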